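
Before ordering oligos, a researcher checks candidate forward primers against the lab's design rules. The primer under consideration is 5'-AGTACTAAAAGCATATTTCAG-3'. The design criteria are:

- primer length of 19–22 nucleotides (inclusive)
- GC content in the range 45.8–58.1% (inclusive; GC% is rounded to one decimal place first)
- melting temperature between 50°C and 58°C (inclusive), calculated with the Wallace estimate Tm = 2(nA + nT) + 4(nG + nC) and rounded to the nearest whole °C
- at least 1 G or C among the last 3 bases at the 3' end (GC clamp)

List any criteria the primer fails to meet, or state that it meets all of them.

Base counts: A=9, T=6, G=3, C=3 (length 21).
length: length 21 ✓
GC content: GC 6/21 = 28.6%, outside 45.8–58.1% ✗
Tm: Tm = 2·15 + 4·6 = 54°C ✓
GC clamp: 3' end CAG has 2 G/C ✓

Fails: GC content.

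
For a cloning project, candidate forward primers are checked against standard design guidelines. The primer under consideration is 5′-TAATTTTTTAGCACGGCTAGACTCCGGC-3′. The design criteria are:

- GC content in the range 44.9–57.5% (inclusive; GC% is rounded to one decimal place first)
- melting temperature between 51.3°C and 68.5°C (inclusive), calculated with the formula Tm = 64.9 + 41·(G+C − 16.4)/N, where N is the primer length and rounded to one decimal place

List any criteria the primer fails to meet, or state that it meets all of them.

Base counts: A=6, T=9, G=6, C=7 (length 28).
GC content: GC 13/28 = 46.4% ✓
Tm: Tm = 64.9 + 41·(13 − 16.4)/28 = 59.9°C ✓

Meets all criteria.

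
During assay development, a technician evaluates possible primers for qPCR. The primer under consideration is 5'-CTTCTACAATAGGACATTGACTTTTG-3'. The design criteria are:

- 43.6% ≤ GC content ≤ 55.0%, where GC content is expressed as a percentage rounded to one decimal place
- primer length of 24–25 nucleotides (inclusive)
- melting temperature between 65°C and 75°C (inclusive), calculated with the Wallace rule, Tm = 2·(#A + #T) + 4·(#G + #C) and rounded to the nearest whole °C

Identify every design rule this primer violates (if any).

Base counts: A=7, T=10, G=4, C=5 (length 26).
GC content: GC 9/26 = 34.6%, outside 43.6–55.0% ✗
length: length 26, outside 24–25 ✗
Tm: Tm = 2·17 + 4·9 = 70°C ✓

Fails: GC content, length.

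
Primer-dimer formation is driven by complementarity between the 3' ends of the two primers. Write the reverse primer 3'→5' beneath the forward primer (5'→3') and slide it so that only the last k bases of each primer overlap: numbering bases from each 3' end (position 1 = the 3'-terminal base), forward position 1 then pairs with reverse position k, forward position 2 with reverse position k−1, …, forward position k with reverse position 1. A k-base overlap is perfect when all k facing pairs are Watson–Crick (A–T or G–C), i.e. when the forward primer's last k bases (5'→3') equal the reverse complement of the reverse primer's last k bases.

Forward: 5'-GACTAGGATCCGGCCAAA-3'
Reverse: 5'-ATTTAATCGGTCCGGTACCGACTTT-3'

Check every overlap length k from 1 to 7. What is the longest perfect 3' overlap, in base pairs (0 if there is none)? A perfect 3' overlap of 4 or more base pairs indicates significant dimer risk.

Last 7 bases (5'→3') — forward …GGCCAAA, reverse …CGACTTT.
Reverse complement of the reverse primer's last 7 bases: AAAGTCG; its first k bases are the reverse complement of the reverse primer's last k bases, so a perfect k-base overlap needs the forward primer's last k bases to equal them.
Comparing (forward last k vs required): k=1: A vs A ✓; k=2: AA vs AA ✓; k=3: AAA vs AAA ✓; k=4: CAAA vs AAAG ✗; k=5: CCAAA vs AAAGT ✗; k=6: GCCAAA vs AAAGTC ✗; k=7: GGCCAAA vs AAAGTCG ✗.
Perfect overlaps at k = 1, 2, 3; the largest is 3.

Longest perfect overlap: 3 complementary base pairs; below the dimer-risk threshold (threshold 4).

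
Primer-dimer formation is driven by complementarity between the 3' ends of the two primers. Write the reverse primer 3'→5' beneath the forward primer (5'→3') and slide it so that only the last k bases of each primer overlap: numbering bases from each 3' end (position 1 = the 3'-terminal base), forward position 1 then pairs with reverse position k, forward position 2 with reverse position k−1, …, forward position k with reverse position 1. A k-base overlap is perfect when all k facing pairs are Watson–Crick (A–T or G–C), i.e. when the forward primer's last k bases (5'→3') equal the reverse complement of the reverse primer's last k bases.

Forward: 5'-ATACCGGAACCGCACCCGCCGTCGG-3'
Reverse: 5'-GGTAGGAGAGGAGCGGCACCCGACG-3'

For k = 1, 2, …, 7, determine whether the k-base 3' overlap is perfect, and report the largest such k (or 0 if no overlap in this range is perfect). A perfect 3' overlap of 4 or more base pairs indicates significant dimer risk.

Last 7 bases (5'→3') — forward …CCGTCGG, reverse …CCCGACG.
Reverse complement of the reverse primer's last 7 bases: CGTCGGG; its first k bases are the reverse complement of the reverse primer's last k bases, so a perfect k-base overlap needs the forward primer's last k bases to equal them.
Comparing (forward last k vs required): k=1: G vs C ✗; k=2: GG vs CG ✗; k=3: CGG vs CGT ✗; k=4: TCGG vs CGTC ✗; k=5: GTCGG vs CGTCG ✗; k=6: CGTCGG vs CGTCGG ✓; k=7: CCGTCGG vs CGTCGGG ✗.
Only k = 6 is perfect, so the longest perfect 3' overlap is 6.

Longest perfect overlap: 6 complementary base pairs; significant dimer risk (threshold 4).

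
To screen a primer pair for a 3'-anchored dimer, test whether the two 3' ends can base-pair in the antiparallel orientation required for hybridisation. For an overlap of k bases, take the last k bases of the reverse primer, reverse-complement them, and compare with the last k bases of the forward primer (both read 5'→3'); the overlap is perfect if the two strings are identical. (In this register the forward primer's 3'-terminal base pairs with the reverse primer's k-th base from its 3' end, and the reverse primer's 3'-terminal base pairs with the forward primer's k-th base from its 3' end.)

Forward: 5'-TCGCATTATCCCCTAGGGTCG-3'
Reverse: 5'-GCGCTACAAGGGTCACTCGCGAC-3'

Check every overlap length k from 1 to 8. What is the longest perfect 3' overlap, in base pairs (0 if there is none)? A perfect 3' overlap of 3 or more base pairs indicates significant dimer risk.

Longest perfect overlap: 4 complementary base pairs; significant dimer risk (threshold 3).

Last 8 bases (5'→3') — forward …TAGGGTCG, reverse …CTCGCGAC.
Reverse complement of the reverse primer's last 8 bases: GTCGCGAG; its first k bases are the reverse complement of the reverse primer's last k bases, so a perfect k-base overlap needs the forward primer's last k bases to equal them.
Comparing (forward last k vs required): k=1: G vs G ✓; k=2: CG vs GT ✗; k=3: TCG vs GTC ✗; k=4: GTCG vs GTCG ✓; k=5: GGTCG vs GTCGC ✗; k=6: GGGTCG vs GTCGCG ✗; k=7: AGGGTCG vs GTCGCGA ✗; k=8: TAGGGTCG vs GTCGCGAG ✗.
Perfect overlaps at k = 1, 4; the largest is 4.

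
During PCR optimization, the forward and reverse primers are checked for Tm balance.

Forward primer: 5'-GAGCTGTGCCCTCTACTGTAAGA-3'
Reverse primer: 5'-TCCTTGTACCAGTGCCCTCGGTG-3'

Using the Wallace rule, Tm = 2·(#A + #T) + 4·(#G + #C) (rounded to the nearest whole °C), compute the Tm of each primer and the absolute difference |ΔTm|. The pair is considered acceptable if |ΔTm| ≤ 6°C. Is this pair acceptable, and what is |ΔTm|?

Forward: A=5 T=6 G=6 C=6 → Tm = 2·11 + 4·12 = 70°C.
Reverse: A=2 T=7 G=6 C=8 → Tm = 2·9 + 4·14 = 74°C.
|ΔTm| = |70 − 74| = 4°C, ≤ 6°C.

|ΔTm| = 4°C; the pair is acceptable.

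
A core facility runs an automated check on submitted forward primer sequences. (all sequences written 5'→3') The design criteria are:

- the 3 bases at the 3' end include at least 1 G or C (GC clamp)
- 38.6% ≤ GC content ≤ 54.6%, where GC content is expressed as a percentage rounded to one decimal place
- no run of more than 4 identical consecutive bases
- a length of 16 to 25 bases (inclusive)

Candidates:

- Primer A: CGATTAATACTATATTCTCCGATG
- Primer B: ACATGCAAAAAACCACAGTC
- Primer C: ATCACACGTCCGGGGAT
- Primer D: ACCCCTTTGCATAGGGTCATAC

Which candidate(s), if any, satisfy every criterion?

Primer D only.

Primer A (24 nt, A=7 T=9 G=3 C=5): 3' end ATG has 1 G/C ✓; GC 8/24 = 33.3%, outside 38.6–54.6% ✗; longest run = 2 ✓; length 24 ✓ — fails.
Primer B (20 nt, A=10 T=2 G=2 C=6): 3' end GTC has 2 G/C ✓; GC 8/20 = 40.0% ✓; longest run = 6, exceeds 4 ✗; length 20 ✓ — fails.
Primer C (17 nt, A=4 T=3 G=5 C=5): 3' end GAT has 1 G/C ✓; GC 10/17 = 58.8%, outside 38.6–54.6% ✗; longest run = 4 ✓; length 17 ✓ — fails.
Primer D (22 nt, A=5 T=6 G=4 C=7): 3' end TAC has 1 G/C ✓; GC 11/22 = 50.0% ✓; longest run = 4 ✓; length 22 ✓ — passes.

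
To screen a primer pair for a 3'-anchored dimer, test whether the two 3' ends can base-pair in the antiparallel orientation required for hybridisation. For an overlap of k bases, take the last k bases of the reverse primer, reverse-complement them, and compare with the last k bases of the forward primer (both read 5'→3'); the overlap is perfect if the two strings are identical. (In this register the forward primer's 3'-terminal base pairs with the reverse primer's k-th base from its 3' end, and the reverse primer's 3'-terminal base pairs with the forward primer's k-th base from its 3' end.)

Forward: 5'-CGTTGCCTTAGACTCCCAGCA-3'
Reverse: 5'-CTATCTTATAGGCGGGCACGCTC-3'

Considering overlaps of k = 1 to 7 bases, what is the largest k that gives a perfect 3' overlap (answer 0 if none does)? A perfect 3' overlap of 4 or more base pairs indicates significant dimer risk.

Longest perfect overlap: 0 complementary base pairs; below the dimer-risk threshold (threshold 4).

Last 7 bases (5'→3') — forward …CCCAGCA, reverse …CACGCTC.
Reverse complement of the reverse primer's last 7 bases: GAGCGTG; its first k bases are the reverse complement of the reverse primer's last k bases, so a perfect k-base overlap needs the forward primer's last k bases to equal them.
Comparing (forward last k vs required): k=1: A vs G ✗; k=2: CA vs GA ✗; k=3: GCA vs GAG ✗; k=4: AGCA vs GAGC ✗; k=5: CAGCA vs GAGCG ✗; k=6: CCAGCA vs GAGCGT ✗; k=7: CCCAGCA vs GAGCGTG ✗.
No overlap length from 1 to 7 is perfect, so the longest perfect 3' overlap is 0.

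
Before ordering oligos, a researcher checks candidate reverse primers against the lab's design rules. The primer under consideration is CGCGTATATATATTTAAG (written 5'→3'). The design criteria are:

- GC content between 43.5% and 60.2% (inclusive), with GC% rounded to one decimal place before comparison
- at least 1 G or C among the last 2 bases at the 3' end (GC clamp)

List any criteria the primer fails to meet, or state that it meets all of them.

Fails: GC content.

Base counts: A=6, T=7, G=3, C=2 (length 18).
GC content: GC 5/18 = 27.8%, outside 43.5–60.2% ✗
GC clamp: 3' end AG has 1 G/C ✓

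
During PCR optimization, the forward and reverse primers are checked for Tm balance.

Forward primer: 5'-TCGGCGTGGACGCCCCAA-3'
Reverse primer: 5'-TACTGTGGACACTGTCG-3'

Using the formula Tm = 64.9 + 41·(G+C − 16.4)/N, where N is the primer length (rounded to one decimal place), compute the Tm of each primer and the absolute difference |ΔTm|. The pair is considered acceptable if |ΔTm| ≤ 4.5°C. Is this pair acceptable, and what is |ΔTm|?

|ΔTm| = 10.1°C; the pair is not acceptable.

Forward: G+C = 13, N = 18 → Tm = 64.9 + 41·(13 − 16.4)/18 = 57.2°C.
Reverse: G+C = 9, N = 17 → Tm = 64.9 + 41·(9 − 16.4)/17 = 47.1°C.
|ΔTm| = |57.2 − 47.1| = 10.1°C, > 4.5°C.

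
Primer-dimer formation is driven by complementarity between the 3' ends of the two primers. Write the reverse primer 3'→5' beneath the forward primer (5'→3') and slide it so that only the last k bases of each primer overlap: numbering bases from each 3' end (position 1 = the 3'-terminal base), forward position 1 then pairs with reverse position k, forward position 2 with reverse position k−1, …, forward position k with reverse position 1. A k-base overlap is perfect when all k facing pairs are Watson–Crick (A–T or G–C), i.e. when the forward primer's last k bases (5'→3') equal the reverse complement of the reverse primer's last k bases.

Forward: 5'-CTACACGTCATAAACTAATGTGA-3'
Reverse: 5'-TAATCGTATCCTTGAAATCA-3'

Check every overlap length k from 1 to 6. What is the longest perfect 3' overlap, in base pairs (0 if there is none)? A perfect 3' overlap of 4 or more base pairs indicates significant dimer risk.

Last 6 bases (5'→3') — forward …ATGTGA, reverse …AAATCA.
Reverse complement of the reverse primer's last 6 bases: TGATTT; its first k bases are the reverse complement of the reverse primer's last k bases, so a perfect k-base overlap needs the forward primer's last k bases to equal them.
Comparing (forward last k vs required): k=1: A vs T ✗; k=2: GA vs TG ✗; k=3: TGA vs TGA ✓; k=4: GTGA vs TGAT ✗; k=5: TGTGA vs TGATT ✗; k=6: ATGTGA vs TGATTT ✗.
Only k = 3 is perfect, so the longest perfect 3' overlap is 3.

Longest perfect overlap: 3 complementary base pairs; below the dimer-risk threshold (threshold 4).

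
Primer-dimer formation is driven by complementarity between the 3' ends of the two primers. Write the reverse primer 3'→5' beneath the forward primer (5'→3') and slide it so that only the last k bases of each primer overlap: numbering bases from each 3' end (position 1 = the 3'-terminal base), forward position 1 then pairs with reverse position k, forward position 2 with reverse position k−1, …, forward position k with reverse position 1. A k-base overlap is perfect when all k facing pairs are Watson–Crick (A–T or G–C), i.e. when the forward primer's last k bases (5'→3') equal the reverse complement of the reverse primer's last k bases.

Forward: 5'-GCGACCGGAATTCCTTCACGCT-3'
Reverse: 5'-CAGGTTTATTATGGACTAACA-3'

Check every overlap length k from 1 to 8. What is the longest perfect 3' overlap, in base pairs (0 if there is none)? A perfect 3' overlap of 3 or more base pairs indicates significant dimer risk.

Last 8 bases (5'→3') — forward …TTCACGCT, reverse …GACTAACA.
Reverse complement of the reverse primer's last 8 bases: TGTTAGTC; its first k bases are the reverse complement of the reverse primer's last k bases, so a perfect k-base overlap needs the forward primer's last k bases to equal them.
Comparing (forward last k vs required): k=1: T vs T ✓; k=2: CT vs TG ✗; k=3: GCT vs TGT ✗; k=4: CGCT vs TGTT ✗; k=5: ACGCT vs TGTTA ✗; k=6: CACGCT vs TGTTAG ✗; k=7: TCACGCT vs TGTTAGT ✗; k=8: TTCACGCT vs TGTTAGTC ✗.
Only k = 1 is perfect, so the longest perfect 3' overlap is 1.

Longest perfect overlap: 1 complementary base pair; below the dimer-risk threshold (threshold 3).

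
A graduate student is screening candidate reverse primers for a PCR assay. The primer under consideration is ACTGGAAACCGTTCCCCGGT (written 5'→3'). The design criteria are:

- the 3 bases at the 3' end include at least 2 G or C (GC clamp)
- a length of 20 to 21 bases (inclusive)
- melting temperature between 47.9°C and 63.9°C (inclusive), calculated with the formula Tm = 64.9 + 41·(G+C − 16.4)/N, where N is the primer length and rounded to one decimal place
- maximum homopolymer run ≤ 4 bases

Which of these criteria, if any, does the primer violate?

Meets all criteria.

Base counts: A=4, T=4, G=5, C=7 (length 20).
GC clamp: 3' end GGT has 2 G/C ✓
length: length 20 ✓
Tm: Tm = 64.9 + 41·(12 − 16.4)/20 = 55.9°C ✓
homopolymer run: longest run = 4 ✓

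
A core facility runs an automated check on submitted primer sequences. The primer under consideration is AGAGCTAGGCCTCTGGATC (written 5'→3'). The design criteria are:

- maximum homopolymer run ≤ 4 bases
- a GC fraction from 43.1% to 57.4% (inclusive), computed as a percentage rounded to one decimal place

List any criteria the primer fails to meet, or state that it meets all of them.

Fails: GC content.

Base counts: A=4, T=4, G=6, C=5 (length 19).
homopolymer run: longest run = 2 ✓
GC content: GC 11/19 = 57.9%, outside 43.1–57.4% ✗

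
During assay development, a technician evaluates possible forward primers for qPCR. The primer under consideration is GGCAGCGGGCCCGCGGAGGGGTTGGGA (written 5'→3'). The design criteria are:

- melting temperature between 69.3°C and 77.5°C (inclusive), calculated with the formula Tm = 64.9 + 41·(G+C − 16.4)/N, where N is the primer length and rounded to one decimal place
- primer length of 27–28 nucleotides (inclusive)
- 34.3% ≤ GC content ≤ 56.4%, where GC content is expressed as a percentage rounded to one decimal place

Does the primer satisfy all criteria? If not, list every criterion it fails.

Base counts: A=3, T=2, G=16, C=6 (length 27).
Tm: Tm = 64.9 + 41·(22 − 16.4)/27 = 73.4°C ✓
length: length 27 ✓
GC content: GC 22/27 = 81.5%, outside 34.3–56.4% ✗

Fails: GC content.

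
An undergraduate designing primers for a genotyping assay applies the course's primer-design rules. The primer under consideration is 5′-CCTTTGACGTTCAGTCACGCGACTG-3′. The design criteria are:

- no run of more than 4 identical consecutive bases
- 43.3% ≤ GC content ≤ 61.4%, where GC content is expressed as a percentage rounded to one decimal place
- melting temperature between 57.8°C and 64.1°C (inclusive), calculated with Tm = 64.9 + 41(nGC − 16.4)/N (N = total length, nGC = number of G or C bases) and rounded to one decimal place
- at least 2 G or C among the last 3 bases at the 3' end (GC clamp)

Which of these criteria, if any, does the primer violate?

Base counts: A=4, T=7, G=6, C=8 (length 25).
homopolymer run: longest run = 3 ✓
GC content: GC 14/25 = 56.0% ✓
Tm: Tm = 64.9 + 41·(14 − 16.4)/25 = 61.0°C ✓
GC clamp: 3' end CTG has 2 G/C ✓

Meets all criteria.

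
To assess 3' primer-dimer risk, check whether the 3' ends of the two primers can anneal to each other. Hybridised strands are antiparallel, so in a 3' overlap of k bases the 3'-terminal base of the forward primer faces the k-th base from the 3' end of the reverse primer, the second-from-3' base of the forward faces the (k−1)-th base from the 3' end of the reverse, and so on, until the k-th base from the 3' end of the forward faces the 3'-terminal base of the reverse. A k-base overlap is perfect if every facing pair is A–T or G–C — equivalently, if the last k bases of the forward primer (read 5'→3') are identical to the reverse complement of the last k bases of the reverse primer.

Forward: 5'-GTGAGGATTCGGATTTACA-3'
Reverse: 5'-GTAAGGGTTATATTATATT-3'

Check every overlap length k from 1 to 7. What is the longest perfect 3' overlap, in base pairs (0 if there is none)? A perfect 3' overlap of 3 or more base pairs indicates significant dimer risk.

Longest perfect overlap: 1 complementary base pair; below the dimer-risk threshold (threshold 3).

Last 7 bases (5'→3') — forward …ATTTACA, reverse …TTATATT.
Reverse complement of the reverse primer's last 7 bases: AATATAA; its first k bases are the reverse complement of the reverse primer's last k bases, so a perfect k-base overlap needs the forward primer's last k bases to equal them.
Comparing (forward last k vs required): k=1: A vs A ✓; k=2: CA vs AA ✗; k=3: ACA vs AAT ✗; k=4: TACA vs AATA ✗; k=5: TTACA vs AATAT ✗; k=6: TTTACA vs AATATA ✗; k=7: ATTTACA vs AATATAA ✗.
Only k = 1 is perfect, so the longest perfect 3' overlap is 1.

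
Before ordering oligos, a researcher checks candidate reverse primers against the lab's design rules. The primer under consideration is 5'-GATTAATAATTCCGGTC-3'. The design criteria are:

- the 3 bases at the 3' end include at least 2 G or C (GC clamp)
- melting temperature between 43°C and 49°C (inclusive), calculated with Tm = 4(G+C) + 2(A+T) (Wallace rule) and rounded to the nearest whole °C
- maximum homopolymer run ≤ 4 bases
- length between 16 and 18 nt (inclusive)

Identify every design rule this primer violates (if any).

Meets all criteria.

Base counts: A=5, T=6, G=3, C=3 (length 17).
GC clamp: 3' end GTC has 2 G/C ✓
Tm: Tm = 2·11 + 4·6 = 46°C ✓
homopolymer run: longest run = 2 ✓
length: length 17 ✓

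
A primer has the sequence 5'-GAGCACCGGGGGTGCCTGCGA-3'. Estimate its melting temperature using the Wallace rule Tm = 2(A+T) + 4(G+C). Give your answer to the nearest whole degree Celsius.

Base counts: A=3, T=2, G=10, C=6 (length 21).
Tm = 2·(3+2) + 4·(10+6) = 2·5 + 4·16 = 10 + 64 = 74°C.

74°C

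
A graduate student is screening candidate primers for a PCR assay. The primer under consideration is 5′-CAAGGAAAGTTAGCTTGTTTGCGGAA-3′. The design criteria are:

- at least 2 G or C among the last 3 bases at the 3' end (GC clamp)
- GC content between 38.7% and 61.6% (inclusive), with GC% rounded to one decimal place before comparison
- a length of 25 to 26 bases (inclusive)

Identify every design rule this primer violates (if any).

Fails: GC clamp.

Base counts: A=8, T=7, G=8, C=3 (length 26).
GC clamp: 3' end GAA has 1 G/C, need ≥2 ✗
GC content: GC 11/26 = 42.3% ✓
length: length 26 ✓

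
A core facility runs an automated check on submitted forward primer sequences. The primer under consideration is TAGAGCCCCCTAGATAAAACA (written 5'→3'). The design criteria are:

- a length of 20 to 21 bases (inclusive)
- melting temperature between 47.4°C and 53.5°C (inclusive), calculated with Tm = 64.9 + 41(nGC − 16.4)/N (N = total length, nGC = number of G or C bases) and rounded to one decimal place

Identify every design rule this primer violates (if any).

Base counts: A=9, T=3, G=3, C=6 (length 21).
length: length 21 ✓
Tm: Tm = 64.9 + 41·(9 − 16.4)/21 = 50.5°C ✓

Meets all criteria.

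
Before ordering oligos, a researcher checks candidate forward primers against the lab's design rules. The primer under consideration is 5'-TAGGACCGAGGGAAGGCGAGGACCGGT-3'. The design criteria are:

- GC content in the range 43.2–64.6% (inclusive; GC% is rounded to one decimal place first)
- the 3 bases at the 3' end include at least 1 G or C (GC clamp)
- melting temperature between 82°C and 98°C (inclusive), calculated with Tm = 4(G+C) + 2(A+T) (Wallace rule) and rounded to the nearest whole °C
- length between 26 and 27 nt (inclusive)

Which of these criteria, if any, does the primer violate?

Fails: GC content.

Base counts: A=7, T=2, G=13, C=5 (length 27).
GC content: GC 18/27 = 66.7%, outside 43.2–64.6% ✗
GC clamp: 3' end GGT has 2 G/C ✓
Tm: Tm = 2·9 + 4·18 = 90°C ✓
length: length 27 ✓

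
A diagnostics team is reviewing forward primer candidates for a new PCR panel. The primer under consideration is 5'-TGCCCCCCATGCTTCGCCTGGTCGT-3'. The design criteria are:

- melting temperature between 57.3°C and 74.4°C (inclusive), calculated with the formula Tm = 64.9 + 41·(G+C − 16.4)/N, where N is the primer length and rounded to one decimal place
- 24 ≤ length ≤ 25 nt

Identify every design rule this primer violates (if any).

Base counts: A=1, T=7, G=6, C=11 (length 25).
Tm: Tm = 64.9 + 41·(17 − 16.4)/25 = 65.9°C ✓
length: length 25 ✓

Meets all criteria.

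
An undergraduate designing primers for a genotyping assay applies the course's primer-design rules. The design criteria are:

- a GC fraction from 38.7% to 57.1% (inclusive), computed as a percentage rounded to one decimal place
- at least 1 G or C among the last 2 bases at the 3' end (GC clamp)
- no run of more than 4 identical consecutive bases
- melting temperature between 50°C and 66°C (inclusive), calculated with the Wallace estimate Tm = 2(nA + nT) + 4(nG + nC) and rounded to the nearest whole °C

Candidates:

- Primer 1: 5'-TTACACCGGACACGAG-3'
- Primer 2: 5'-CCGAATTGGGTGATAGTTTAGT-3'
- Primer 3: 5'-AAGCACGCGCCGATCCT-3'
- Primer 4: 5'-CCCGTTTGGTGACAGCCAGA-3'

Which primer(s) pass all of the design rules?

Primer 1 and Primer 2.

Primer 1 (16 nt, A=5 T=2 G=4 C=5): GC 9/16 = 56.3% ✓; 3' end AG has 1 G/C ✓; longest run = 2 ✓; Tm = 2·7 + 4·9 = 50°C ✓ — passes.
Primer 2 (22 nt, A=5 T=8 G=7 C=2): GC 9/22 = 40.9% ✓; 3' end GT has 1 G/C ✓; longest run = 3 ✓; Tm = 2·13 + 4·9 = 62°C ✓ — passes.
Primer 3 (17 nt, A=4 T=2 G=4 C=7): GC 11/17 = 64.7%, outside 38.7–57.1% ✗; 3' end CT has 1 G/C ✓; longest run = 2 ✓; Tm = 2·6 + 4·11 = 56°C ✓ — fails.
Primer 4 (20 nt, A=4 T=4 G=6 C=6): GC 12/20 = 60.0%, outside 38.7–57.1% ✗; 3' end GA has 1 G/C ✓; longest run = 3 ✓; Tm = 2·8 + 4·12 = 64°C ✓ — fails.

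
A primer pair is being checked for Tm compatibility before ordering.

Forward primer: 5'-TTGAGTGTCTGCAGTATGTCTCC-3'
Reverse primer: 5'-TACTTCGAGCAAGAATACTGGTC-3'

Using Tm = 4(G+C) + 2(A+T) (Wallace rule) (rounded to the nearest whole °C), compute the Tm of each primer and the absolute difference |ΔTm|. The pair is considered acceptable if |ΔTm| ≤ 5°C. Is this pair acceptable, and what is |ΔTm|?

|ΔTm| = 2°C; the pair is acceptable.

Forward: A=3 T=9 G=6 C=5 → Tm = 2·12 + 4·11 = 68°C.
Reverse: A=7 T=6 G=5 C=5 → Tm = 2·13 + 4·10 = 66°C.
|ΔTm| = |68 − 66| = 2°C, ≤ 5°C.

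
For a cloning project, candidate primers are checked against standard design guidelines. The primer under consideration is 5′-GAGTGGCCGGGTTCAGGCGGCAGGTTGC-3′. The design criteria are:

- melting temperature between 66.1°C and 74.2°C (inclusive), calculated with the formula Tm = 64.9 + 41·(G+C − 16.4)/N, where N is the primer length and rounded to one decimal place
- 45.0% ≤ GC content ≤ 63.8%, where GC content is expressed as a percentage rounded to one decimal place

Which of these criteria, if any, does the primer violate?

Fails: GC content.

Base counts: A=3, T=5, G=14, C=6 (length 28).
Tm: Tm = 64.9 + 41·(20 − 16.4)/28 = 70.2°C ✓
GC content: GC 20/28 = 71.4%, outside 45.0–63.8% ✗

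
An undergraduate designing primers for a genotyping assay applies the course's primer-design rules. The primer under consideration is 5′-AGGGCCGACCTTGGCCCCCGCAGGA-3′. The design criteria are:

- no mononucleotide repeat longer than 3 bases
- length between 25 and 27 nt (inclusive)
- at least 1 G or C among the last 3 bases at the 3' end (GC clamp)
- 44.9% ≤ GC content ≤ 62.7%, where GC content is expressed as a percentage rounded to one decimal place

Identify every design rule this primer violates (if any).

Fails: homopolymer run, GC content.

Base counts: A=4, T=2, G=9, C=10 (length 25).
homopolymer run: longest run = 5, exceeds 3 ✗
length: length 25 ✓
GC clamp: 3' end GGA has 2 G/C ✓
GC content: GC 19/25 = 76.0%, outside 44.9–62.7% ✗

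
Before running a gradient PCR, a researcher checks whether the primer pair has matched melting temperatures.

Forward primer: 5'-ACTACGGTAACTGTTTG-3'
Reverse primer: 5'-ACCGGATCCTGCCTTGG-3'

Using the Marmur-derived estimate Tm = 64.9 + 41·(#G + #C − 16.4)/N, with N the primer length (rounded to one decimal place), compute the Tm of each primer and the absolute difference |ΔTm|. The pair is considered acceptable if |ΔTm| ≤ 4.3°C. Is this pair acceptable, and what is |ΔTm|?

|ΔTm| = 9.7°C; the pair is not acceptable.

Forward: G+C = 7, N = 17 → Tm = 64.9 + 41·(7 − 16.4)/17 = 42.2°C.
Reverse: G+C = 11, N = 17 → Tm = 64.9 + 41·(11 − 16.4)/17 = 51.9°C.
|ΔTm| = |42.2 − 51.9| = 9.7°C, > 4.3°C.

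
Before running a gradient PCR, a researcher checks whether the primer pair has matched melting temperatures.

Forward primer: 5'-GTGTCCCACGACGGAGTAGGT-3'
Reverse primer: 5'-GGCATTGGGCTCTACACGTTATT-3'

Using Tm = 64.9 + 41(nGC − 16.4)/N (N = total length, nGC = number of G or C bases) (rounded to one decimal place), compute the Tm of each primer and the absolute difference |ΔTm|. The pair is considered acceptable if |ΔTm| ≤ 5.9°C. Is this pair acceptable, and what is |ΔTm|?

|ΔTm| = 3.0°C; the pair is acceptable.

Forward: G+C = 13, N = 21 → Tm = 64.9 + 41·(13 − 16.4)/21 = 58.3°C.
Reverse: G+C = 11, N = 23 → Tm = 64.9 + 41·(11 − 16.4)/23 = 55.3°C.
|ΔTm| = |58.3 − 55.3| = 3.0°C, ≤ 5.9°C.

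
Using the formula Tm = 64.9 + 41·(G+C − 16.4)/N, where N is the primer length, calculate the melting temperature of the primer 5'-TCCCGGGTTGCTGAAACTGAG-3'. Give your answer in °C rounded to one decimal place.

Base counts: A=4, T=5, G=7, C=5; G+C = 12, N = 21.
Tm = 64.9 + 41·(12 − 16.4)/21 = 64.9 + -180.40/21 = 56.3°C.

56.3°C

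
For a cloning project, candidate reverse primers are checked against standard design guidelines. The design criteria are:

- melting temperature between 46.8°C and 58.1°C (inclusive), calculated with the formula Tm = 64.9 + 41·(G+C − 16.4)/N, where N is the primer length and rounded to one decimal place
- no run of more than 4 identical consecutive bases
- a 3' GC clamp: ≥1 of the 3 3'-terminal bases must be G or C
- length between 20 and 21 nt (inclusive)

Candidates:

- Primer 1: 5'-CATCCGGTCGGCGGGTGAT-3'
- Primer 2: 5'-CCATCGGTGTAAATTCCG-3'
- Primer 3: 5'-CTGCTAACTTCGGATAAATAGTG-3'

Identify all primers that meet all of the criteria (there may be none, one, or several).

None of the candidates satisfy all criteria.

Primer 1 (19 nt, A=2 T=4 G=8 C=5): Tm = 64.9 + 41·(13 − 16.4)/19 = 57.6°C ✓; longest run = 3 ✓; 3' end GAT has 1 G/C ✓; length 19, outside 20–21 ✗ — fails.
Primer 2 (18 nt, A=4 T=5 G=4 C=5): Tm = 64.9 + 41·(9 − 16.4)/18 = 48.0°C ✓; longest run = 3 ✓; 3' end CCG has 3 G/C ✓; length 18, outside 20–21 ✗ — fails.
Primer 3 (23 nt, A=7 T=7 G=5 C=4): Tm = 64.9 + 41·(9 − 16.4)/23 = 51.7°C ✓; longest run = 3 ✓; 3' end GTG has 2 G/C ✓; length 23, outside 20–21 ✗ — fails.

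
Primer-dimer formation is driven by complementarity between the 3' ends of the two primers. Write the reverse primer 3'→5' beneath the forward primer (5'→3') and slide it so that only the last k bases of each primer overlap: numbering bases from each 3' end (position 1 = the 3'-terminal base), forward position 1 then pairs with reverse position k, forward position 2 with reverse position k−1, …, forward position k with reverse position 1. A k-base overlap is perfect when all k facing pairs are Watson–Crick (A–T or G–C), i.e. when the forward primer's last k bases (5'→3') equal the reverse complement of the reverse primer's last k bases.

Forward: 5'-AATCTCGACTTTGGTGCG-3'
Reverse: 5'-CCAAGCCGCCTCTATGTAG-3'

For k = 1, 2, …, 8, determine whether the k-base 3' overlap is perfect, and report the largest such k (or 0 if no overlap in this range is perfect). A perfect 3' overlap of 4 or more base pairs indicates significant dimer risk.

Last 8 bases (5'→3') — forward …TTGGTGCG, reverse …CTATGTAG.
Reverse complement of the reverse primer's last 8 bases: CTACATAG; its first k bases are the reverse complement of the reverse primer's last k bases, so a perfect k-base overlap needs the forward primer's last k bases to equal them.
Comparing (forward last k vs required): k=1: G vs C ✗; k=2: CG vs CT ✗; k=3: GCG vs CTA ✗; k=4: TGCG vs CTAC ✗; k=5: GTGCG vs CTACA ✗; k=6: GGTGCG vs CTACAT ✗; k=7: TGGTGCG vs CTACATA ✗; k=8: TTGGTGCG vs CTACATAG ✗.
No overlap length from 1 to 8 is perfect, so the longest perfect 3' overlap is 0.

Longest perfect overlap: 0 complementary base pairs; below the dimer-risk threshold (threshold 4).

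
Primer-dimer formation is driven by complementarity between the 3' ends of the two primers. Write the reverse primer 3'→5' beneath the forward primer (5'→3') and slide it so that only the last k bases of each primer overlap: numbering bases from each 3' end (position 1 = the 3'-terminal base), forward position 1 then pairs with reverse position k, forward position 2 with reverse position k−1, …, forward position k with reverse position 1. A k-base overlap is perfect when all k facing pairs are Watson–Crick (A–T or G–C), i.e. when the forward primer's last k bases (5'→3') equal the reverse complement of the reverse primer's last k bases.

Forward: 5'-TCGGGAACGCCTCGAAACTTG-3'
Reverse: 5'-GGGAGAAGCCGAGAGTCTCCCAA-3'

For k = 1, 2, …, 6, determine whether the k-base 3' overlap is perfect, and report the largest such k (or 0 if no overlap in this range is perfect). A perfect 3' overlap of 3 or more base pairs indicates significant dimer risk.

Last 6 bases (5'→3') — forward …AACTTG, reverse …TCCCAA.
Reverse complement of the reverse primer's last 6 bases: TTGGGA; its first k bases are the reverse complement of the reverse primer's last k bases, so a perfect k-base overlap needs the forward primer's last k bases to equal them.
Comparing (forward last k vs required): k=1: G vs T ✗; k=2: TG vs TT ✗; k=3: TTG vs TTG ✓; k=4: CTTG vs TTGG ✗; k=5: ACTTG vs TTGGG ✗; k=6: AACTTG vs TTGGGA ✗.
Only k = 3 is perfect, so the longest perfect 3' overlap is 3.

Longest perfect overlap: 3 complementary base pairs; significant dimer risk (threshold 3).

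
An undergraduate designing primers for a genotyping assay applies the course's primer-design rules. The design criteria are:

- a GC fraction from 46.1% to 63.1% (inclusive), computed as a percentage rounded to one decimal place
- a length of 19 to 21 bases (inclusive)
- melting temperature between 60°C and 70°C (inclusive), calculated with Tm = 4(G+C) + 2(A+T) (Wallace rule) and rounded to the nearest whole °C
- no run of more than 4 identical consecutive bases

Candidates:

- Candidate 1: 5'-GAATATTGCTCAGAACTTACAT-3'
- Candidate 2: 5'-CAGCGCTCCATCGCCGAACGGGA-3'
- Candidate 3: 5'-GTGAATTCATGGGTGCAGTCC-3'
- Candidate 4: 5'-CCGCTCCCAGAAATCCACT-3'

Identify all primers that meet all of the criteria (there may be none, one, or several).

Candidate 1 (22 nt, A=8 T=7 G=3 C=4): GC 7/22 = 31.8%, outside 46.1–63.1% ✗; length 22, outside 19–21 ✗; Tm = 2·15 + 4·7 = 58°C, outside 60–70°C ✗; longest run = 2 ✓ — fails.
Candidate 2 (23 nt, A=5 T=2 G=7 C=9): GC 16/23 = 69.6%, outside 46.1–63.1% ✗; length 23, outside 19–21 ✗; Tm = 2·7 + 4·16 = 78°C, outside 60–70°C ✗; longest run = 3 ✓ — fails.
Candidate 3 (21 nt, A=4 T=6 G=7 C=4): GC 11/21 = 52.4% ✓; length 21 ✓; Tm = 2·10 + 4·11 = 64°C ✓; longest run = 3 ✓ — passes.
Candidate 4 (19 nt, A=5 T=3 G=2 C=9): GC 11/19 = 57.9% ✓; length 19 ✓; Tm = 2·8 + 4·11 = 60°C ✓; longest run = 3 ✓ — passes.

Candidate 3 and Candidate 4.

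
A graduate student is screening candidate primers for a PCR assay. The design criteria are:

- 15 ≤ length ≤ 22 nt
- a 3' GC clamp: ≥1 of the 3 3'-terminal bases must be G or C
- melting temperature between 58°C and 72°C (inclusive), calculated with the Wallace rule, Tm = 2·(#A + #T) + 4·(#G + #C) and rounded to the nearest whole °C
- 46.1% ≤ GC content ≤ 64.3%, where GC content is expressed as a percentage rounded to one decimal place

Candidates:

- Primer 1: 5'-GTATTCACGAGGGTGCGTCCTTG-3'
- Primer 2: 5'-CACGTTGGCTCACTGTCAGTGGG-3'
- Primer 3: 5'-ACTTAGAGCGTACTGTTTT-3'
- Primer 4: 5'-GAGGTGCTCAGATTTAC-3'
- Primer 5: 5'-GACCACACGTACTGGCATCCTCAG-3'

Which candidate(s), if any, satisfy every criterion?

Primer 1 (23 nt, A=3 T=7 G=8 C=5): length 23, outside 15–22 ✗; 3' end TTG has 1 G/C ✓; Tm = 2·10 + 4·13 = 72°C ✓; GC 13/23 = 56.5% ✓ — fails.
Primer 2 (23 nt, A=3 T=6 G=8 C=6): length 23, outside 15–22 ✗; 3' end GGG has 3 G/C ✓; Tm = 2·9 + 4·14 = 74°C, outside 58–72°C ✗; GC 14/23 = 60.9% ✓ — fails.
Primer 3 (19 nt, A=4 T=8 G=4 C=3): length 19 ✓; 3' end TTT has 0 G/C, need ≥1 ✗; Tm = 2·12 + 4·7 = 52°C, outside 58–72°C ✗; GC 7/19 = 36.8%, outside 46.1–64.3% ✗ — fails.
Primer 4 (17 nt, A=4 T=5 G=5 C=3): length 17 ✓; 3' end TAC has 1 G/C ✓; Tm = 2·9 + 4·8 = 50°C, outside 58–72°C ✗; GC 8/17 = 47.1% ✓ — fails.
Primer 5 (24 nt, A=6 T=4 G=5 C=9): length 24, outside 15–22 ✗; 3' end CAG has 2 G/C ✓; Tm = 2·10 + 4·14 = 76°C, outside 58–72°C ✗; GC 14/24 = 58.3% ✓ — fails.

None of the candidates satisfy all criteria.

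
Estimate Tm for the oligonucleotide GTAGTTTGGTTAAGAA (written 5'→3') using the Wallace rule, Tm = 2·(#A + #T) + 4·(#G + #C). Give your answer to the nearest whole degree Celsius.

Base counts: A=5, T=6, G=5, C=0 (length 16).
Tm = 2·(5+6) + 4·(5+0) = 2·11 + 4·5 = 22 + 20 = 42°C.

42°C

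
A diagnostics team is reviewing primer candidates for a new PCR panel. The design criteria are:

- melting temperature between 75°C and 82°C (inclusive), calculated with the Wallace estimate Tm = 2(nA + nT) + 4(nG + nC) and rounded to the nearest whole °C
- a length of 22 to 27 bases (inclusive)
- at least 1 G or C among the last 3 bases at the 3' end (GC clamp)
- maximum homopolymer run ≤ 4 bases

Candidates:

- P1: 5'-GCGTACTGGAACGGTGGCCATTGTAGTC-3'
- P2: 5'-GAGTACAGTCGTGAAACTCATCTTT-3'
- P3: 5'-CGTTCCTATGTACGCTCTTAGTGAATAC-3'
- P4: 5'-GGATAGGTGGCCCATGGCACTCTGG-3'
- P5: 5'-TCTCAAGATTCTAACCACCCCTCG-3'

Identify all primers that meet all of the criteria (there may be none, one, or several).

P1 (28 nt, A=5 T=7 G=10 C=6): Tm = 2·12 + 4·16 = 88°C, outside 75–82°C ✗; length 28, outside 22–27 ✗; 3' end GTC has 2 G/C ✓; longest run = 2 ✓ — fails.
P2 (25 nt, A=7 T=8 G=5 C=5): Tm = 2·15 + 4·10 = 70°C, outside 75–82°C ✗; length 25 ✓; 3' end TTT has 0 G/C, need ≥1 ✗; longest run = 3 ✓ — fails.
P3 (28 nt, A=6 T=10 G=5 C=7): Tm = 2·16 + 4·12 = 80°C ✓; length 28, outside 22–27 ✗; 3' end TAC has 1 G/C ✓; longest run = 2 ✓ — fails.
P4 (25 nt, A=4 T=5 G=10 C=6): Tm = 2·9 + 4·16 = 82°C ✓; length 25 ✓; 3' end TGG has 2 G/C ✓; longest run = 3 ✓ — passes.
P5 (24 nt, A=6 T=6 G=2 C=10): Tm = 2·12 + 4·12 = 72°C, outside 75–82°C ✗; length 24 ✓; 3' end TCG has 2 G/C ✓; longest run = 4 ✓ — fails.

P4 only.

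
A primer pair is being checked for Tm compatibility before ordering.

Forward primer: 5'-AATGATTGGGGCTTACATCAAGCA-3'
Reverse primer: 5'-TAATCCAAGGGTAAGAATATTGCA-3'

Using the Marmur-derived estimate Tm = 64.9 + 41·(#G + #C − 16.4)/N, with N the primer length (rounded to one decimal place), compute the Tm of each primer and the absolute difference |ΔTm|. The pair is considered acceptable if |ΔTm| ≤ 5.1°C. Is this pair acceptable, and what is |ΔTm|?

Forward: G+C = 10, N = 24 → Tm = 64.9 + 41·(10 − 16.4)/24 = 54.0°C.
Reverse: G+C = 8, N = 24 → Tm = 64.9 + 41·(8 − 16.4)/24 = 50.6°C.
|ΔTm| = |54.0 − 50.6| = 3.4°C, ≤ 5.1°C.

|ΔTm| = 3.4°C; the pair is acceptable.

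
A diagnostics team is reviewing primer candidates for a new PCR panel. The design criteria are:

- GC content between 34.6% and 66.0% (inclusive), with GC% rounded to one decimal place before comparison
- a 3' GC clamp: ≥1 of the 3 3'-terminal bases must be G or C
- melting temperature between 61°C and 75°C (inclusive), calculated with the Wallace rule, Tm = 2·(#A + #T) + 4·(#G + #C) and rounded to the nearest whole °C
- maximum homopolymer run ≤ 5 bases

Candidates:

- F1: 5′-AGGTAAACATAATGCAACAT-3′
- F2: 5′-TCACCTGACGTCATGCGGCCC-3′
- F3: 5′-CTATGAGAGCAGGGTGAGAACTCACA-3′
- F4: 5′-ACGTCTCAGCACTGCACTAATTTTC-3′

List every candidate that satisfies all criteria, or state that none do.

F1 (20 nt, A=10 T=4 G=3 C=3): GC 6/20 = 30.0%, outside 34.6–66.0% ✗; 3' end CAT has 1 G/C ✓; Tm = 2·14 + 4·6 = 52°C, outside 61–75°C ✗; longest run = 3 ✓ — fails.
F2 (21 nt, A=3 T=4 G=5 C=9): GC 14/21 = 66.7%, outside 34.6–66.0% ✗; 3' end CCC has 3 G/C ✓; Tm = 2·7 + 4·14 = 70°C ✓; longest run = 3 ✓ — fails.
F3 (26 nt, A=9 T=4 G=8 C=5): GC 13/26 = 50.0% ✓; 3' end ACA has 1 G/C ✓; Tm = 2·13 + 4·13 = 78°C, outside 61–75°C ✗; longest run = 3 ✓ — fails.
F4 (25 nt, A=6 T=8 G=3 C=8): GC 11/25 = 44.0% ✓; 3' end TTC has 1 G/C ✓; Tm = 2·14 + 4·11 = 72°C ✓; longest run = 4 ✓ — passes.

F4 only.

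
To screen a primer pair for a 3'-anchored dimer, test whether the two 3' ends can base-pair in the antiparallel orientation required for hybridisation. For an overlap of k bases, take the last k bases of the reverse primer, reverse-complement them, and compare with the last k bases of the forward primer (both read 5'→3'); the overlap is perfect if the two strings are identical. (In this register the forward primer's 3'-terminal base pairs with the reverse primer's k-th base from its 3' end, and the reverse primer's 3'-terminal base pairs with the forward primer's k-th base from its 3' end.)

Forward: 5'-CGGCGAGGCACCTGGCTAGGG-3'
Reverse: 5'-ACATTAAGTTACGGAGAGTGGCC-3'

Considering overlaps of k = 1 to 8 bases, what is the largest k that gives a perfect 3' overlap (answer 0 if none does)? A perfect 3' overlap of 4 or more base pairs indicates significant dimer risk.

Last 8 bases (5'→3') — forward …GGCTAGGG, reverse …GAGTGGCC.
Reverse complement of the reverse primer's last 8 bases: GGCCACTC; its first k bases are the reverse complement of the reverse primer's last k bases, so a perfect k-base overlap needs the forward primer's last k bases to equal them.
Comparing (forward last k vs required): k=1: G vs G ✓; k=2: GG vs GG ✓; k=3: GGG vs GGC ✗; k=4: AGGG vs GGCC ✗; k=5: TAGGG vs GGCCA ✗; k=6: CTAGGG vs GGCCAC ✗; k=7: GCTAGGG vs GGCCACT ✗; k=8: GGCTAGGG vs GGCCACTC ✗.
Perfect overlaps at k = 1, 2; the largest is 2.

Longest perfect overlap: 2 complementary base pairs; below the dimer-risk threshold (threshold 4).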